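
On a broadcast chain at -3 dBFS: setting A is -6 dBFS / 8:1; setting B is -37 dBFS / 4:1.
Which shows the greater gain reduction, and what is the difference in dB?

A: 3 dB over, compressed to 0.375 dB over, so 2.625 dB of GR.
B: 34 dB over, compressed to 8.5 dB over, so 25.5 dB of GR.
B applies 22.875 dB more gain reduction.

B, by 22.875 dB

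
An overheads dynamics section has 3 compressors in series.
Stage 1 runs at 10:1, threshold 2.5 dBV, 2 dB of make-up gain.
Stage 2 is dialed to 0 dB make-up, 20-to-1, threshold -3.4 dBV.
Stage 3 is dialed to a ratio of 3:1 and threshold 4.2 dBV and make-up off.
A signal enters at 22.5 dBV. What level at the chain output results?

-2.905 dBV

Stage 1: overshoot 20 dB → 20/10 = 2 dB → 4.5 dBV; +2 dB make-up → 6.5 dBV.
Stage 2: 6.5 dBV is 9.9 dB over -3.4 dBV; at 20:1 that becomes 0.495 dB over, giving -2.905 dBV.
Stage 3: -2.905 dBV is at or below the 4.2 dBV threshold — no compression; output -2.905 dBV.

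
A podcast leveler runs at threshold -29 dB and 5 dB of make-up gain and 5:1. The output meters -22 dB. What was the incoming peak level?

Before make-up, the level was -22 − 5 = -27 dB.
Post-compression overshoot = -27 − (-29) = 2 dB.
Input overshoot = R × output overshoot = 10 dB → input = -29 + 10 = -19 dB.

-19 dB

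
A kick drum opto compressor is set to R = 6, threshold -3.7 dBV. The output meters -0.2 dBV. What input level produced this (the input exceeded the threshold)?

17.3 dBV

That's 3.5 dB above the -3.7 dBV threshold.
Before 6:1 compression the overshoot was 3.5 × 6 = 21 dB, so input = -3.7 + 21 = 17.3 dBV.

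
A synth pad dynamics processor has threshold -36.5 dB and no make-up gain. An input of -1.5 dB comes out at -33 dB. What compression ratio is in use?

Input overshoot = -1.5 − (-36.5) = 35 dB; output overshoot = -33 − (-36.5) = 3.5 dB.
Ratio = 35 / 3.5 = 10.

10:1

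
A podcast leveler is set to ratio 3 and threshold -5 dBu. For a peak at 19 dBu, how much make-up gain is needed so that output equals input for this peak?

16 dB

The peak compresses to -5 + 24/3 = 3 dBu.
To reach 19 dBu requires 19 − 3 = 16 dB of make-up.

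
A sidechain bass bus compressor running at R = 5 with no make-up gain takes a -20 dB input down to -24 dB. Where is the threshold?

-25 dB

Let T be the threshold. Output overshoot = (input overshoot)/R, so -24 − T = (-20 − T)/5.
5·(-24 − T) = -20 − T → 4·T = -120 − (-20) = -100.
T = -100/4 = -25 dB.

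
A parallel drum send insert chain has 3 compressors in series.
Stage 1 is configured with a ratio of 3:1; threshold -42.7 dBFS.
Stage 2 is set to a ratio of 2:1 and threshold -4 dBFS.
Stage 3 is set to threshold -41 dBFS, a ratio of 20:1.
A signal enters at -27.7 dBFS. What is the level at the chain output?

Stage 1: 15 dB above -42.7 dBFS, reduced 3:1 to 5 dB above → -37.7 dBFS.
Stage 2: below threshold (-37.7 ≤ -4); passes unchanged; output -37.7 dBFS.
Stage 3: -37.7 dBFS is 3.3 dB over -41 dBFS; at 20:1 that becomes 0.165 dB over, giving -40.835 dBFS.

-40.835 dBFS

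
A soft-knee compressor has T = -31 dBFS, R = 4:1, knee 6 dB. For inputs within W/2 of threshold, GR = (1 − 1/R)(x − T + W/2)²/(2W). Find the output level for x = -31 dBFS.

-31.5625 dBFS

x − T + W/2 = -31 − (-31) + 3 = 3.
GR = (1 − 1/4) × 3² / 12 = 0.75 × 9 / 12 = 0.5625 dB.
Output = -31 − 0.5625 = -31.5625 dBFS.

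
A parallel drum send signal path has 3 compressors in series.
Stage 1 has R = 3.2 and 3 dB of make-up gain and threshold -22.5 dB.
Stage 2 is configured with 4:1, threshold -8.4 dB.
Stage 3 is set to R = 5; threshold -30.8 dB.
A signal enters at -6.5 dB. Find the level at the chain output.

-27.54 dB

Stage 1: 16 dB above -22.5 dB, reduced 3.2:1 to 5 dB above → -17.5 dB; +3 dB make-up → -14.5 dB.
Stage 2: -14.5 dB ≤ -8.4 dB, so stage 2 doesn't engage; output -14.5 dB.
Stage 3: overshoot 16.3 dB → 16.3/5 = 3.26 dB → -27.54 dB.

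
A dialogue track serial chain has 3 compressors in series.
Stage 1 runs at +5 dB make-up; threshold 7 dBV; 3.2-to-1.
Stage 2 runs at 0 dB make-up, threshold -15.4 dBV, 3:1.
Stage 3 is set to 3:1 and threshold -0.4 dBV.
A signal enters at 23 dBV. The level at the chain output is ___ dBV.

Stage 1: 23 dBV is 16 dB over 7 dBV; at 3.2:1 that becomes 5 dB over, giving 12 dBV; +5 dB make-up → 17 dBV.
Stage 2: 17 dBV is 32.4 dB over -15.4 dBV; at 3:1 that becomes 10.8 dB over, giving -4.6 dBV.
Stage 3: -4.6 dBV is at or below the -0.4 dBV threshold — no compression; output -4.6 dBV.

-4.6 dBV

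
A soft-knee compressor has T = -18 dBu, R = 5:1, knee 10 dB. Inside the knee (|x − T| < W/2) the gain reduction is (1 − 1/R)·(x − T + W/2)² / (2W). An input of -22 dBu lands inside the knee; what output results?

-22.04 dBu

x − T + W/2 = -22 − (-18) + 5 = 1.
GR = (1 − 1/5) × 1² / 20 = 0.8 × 1 / 20 = 0.04 dB.
Output = -22 − 0.04 = -22.04 dBu.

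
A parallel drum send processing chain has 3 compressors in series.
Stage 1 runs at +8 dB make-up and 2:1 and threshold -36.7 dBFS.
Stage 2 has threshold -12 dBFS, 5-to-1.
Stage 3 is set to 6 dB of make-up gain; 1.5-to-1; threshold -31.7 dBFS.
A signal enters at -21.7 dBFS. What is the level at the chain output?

Stage 1: -21.7 dBFS is 15 dB over -36.7 dBFS; at 2:1 that becomes 7.5 dB over, giving -29.2 dBFS; +8 dB make-up → -21.2 dBFS.
Stage 2: -21.2 dBFS is at or below the -12 dBFS threshold — no compression; output -21.2 dBFS.
Stage 3: overshoot 10.5 dB → 10.5/1.5 = 7 dB → -24.7 dBFS; +6 dB make-up → -18.7 dBFS.

-18.7 dBFS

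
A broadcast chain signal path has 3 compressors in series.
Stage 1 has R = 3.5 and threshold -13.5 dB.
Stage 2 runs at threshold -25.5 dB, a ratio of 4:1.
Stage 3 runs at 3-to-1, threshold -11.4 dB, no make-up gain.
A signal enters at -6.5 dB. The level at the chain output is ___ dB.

-22 dB

Stage 1: 7 dB above -13.5 dB, reduced 3.5:1 to 2 dB above → -11.5 dB.
Stage 2: 14 dB above -25.5 dB, reduced 4:1 to 3.5 dB above → -22 dB.
Stage 3: -22 dB ≤ -11.4 dB, so stage 3 doesn't engage; output -22 dB.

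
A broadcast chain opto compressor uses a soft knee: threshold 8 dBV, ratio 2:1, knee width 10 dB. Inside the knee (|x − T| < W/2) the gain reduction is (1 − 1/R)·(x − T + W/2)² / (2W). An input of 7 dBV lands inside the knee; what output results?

x − T + W/2 = 7 − 8 + 5 = 4.
GR = (1 − 1/2) × 4² / 20 = 0.5 × 16 / 20 = 0.4 dB.
Output = 7 − 0.4 = 6.6 dBV.

6.6 dBV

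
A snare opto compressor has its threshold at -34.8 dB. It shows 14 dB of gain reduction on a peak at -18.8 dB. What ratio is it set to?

Input overshoot = -18.8 − (-34.8) = 16 dB.
Output overshoot = 16 − 14 = 2 dB.
Ratio = input overshoot / output overshoot = 16 / 2 = 8.

8:1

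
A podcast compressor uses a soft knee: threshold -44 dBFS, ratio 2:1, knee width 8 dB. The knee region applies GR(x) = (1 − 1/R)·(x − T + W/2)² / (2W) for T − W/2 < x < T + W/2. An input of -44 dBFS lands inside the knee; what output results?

-44.5 dBFS

x − T + W/2 = -44 − (-44) + 4 = 4.
GR = (1 − 1/2) × 4² / 16 = 0.5 × 16 / 16 = 0.5 dB.
Output = -44 − 0.5 = -44.5 dBFS.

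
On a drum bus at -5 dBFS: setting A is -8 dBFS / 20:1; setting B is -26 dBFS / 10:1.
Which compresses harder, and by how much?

B, by 16.05 dB

A: overshoot 3 dB → output overshoot 0.15 dB → GR 2.85 dB.
B: overshoot 21 dB → output overshoot 2.1 dB → GR 18.9 dB.
Difference: 16.05 dB in favour of B.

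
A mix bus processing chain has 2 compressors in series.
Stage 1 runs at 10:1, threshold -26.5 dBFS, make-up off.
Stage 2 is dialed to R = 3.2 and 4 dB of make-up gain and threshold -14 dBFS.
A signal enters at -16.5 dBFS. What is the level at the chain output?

Stage 1: 10 dB above -26.5 dBFS, reduced 10:1 to 1 dB above → -25.5 dBFS.
Stage 2: -25.5 dBFS ≤ -14 dBFS, so stage 2 doesn't engage; make-up brings it to -21.5 dBFS.

-21.5 dBFS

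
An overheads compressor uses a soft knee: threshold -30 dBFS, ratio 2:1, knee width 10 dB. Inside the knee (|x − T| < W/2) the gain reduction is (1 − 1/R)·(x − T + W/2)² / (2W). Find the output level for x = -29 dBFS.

-29.9 dBFS

x − T + W/2 = -29 − (-30) + 5 = 6.
GR = (1 − 1/2) × 6² / 20 = 0.5 × 36 / 20 = 0.9 dB.
Output = -29 − 0.9 = -29.9 dBFS.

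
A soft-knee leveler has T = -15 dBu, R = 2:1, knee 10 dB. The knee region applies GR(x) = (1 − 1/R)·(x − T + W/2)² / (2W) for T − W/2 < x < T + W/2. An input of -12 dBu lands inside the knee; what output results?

x − T + W/2 = -12 − (-15) + 5 = 8.
GR = (1 − 1/2) × 8² / 20 = 0.5 × 64 / 20 = 1.6 dB.
Output = -12 − 1.6 = -13.6 dBu.

-13.6 dBu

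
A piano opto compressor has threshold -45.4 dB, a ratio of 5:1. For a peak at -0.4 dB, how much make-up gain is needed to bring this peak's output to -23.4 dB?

Without make-up, output = threshold + overshoot/5 = -45.4 + 9 = -36.4 dB.
Gap to target: 13 dB.

13 dB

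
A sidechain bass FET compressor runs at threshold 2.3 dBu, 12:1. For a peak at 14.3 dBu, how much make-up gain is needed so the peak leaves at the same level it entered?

Overshoot 12 dB → 12/12 = 1 dB after compression, so the compressed level is 2.3 + 1 = 3.3 dBu.
Make-up = target − compressed = 14.3 − 3.3 = 11 dB.

11 dB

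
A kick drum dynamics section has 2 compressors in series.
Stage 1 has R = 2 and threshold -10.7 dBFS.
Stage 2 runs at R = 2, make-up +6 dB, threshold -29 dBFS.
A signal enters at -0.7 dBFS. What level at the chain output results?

-11.35 dBFS

Stage 1: 10 dB above -10.7 dBFS, reduced 2:1 to 5 dB above → -5.7 dBFS.
Stage 2: -5.7 dBFS is 23.3 dB over -29 dBFS; at 2:1 that becomes 11.65 dB over, giving -17.35 dBFS; +6 dB make-up → -11.35 dBFS.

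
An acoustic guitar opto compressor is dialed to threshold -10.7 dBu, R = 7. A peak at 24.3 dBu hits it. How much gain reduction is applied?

The signal is 35 dB above threshold.
After 7:1 compression the overshoot becomes 35/7 = 5 dB.
Gain reduction = 35 − 5 = 30 dB.

30 dB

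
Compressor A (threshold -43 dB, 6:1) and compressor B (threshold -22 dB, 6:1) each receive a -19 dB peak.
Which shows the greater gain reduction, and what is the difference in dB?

A, by 17.5 dB

A: overshoot 24 dB → output overshoot 4 dB → GR 20 dB.
B: overshoot 3 dB → output overshoot 0.5 dB → GR 2.5 dB.
A reduces 17.5 dB more.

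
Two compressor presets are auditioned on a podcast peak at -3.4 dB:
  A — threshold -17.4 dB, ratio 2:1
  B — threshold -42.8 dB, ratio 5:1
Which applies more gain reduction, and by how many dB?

A: overshoot 14 dB → output overshoot 7 dB → GR 7 dB.
B: overshoot 39.4 dB → output overshoot 7.88 dB → GR 31.52 dB.
B applies 24.52 dB more gain reduction.

B, by 24.52 dB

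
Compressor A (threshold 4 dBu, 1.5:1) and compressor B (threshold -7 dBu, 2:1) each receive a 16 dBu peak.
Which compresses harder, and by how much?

B, by 7.5 dB

A: GR = 12 − 12/1.5 = 4 dB.
B: GR = 23 − 23/2 = 11.5 dB.
Difference: 7.5 dB in favour of B.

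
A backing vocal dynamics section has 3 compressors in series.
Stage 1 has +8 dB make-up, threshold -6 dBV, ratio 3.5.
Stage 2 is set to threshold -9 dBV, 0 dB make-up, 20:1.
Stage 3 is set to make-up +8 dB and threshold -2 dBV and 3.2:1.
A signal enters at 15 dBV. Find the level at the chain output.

Stage 1: 21 dB above -6 dBV, reduced 3.5:1 to 6 dB above → 0 dBV; +8 dB make-up → 8 dBV.
Stage 2: 8 dBV is 17 dB over -9 dBV; at 20:1 that becomes 0.85 dB over, giving -8.15 dBV.
Stage 3: -8.15 dBV ≤ -2 dBV, so stage 3 doesn't engage; make-up brings it to -0.15 dBV.

-0.15 dBV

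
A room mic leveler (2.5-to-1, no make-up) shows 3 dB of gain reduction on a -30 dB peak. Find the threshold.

Let T be the threshold. Output overshoot = (input overshoot)/R, so -33 − T = (-30 − T)/2.5.
2.5·(-33 − T) = -30 − T → 1.5·T = -82.5 − (-30) = -52.5.
T = -52.5/1.5 = -35 dB.

-35 dB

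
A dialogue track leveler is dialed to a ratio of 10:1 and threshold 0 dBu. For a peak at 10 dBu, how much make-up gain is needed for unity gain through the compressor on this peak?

9 dB

Without make-up, output = threshold + overshoot/10 = 0 + 1 = 1 dBu.
Gap to target: 9 dB.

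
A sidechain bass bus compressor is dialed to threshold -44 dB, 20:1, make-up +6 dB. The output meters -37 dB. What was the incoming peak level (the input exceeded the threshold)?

Remove make-up: -37 − 6 = -43 dB.
That's 1 dB above the -44 dB threshold.
Undo the ratio: input overshoot = 1 × 20 = 20 dB, giving input = -24 dB.

-24 dB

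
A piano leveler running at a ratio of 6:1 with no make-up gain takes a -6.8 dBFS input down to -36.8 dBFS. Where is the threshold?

Let T be the threshold. Output overshoot = (input overshoot)/R, so -36.8 − T = (-6.8 − T)/6.
6·(-36.8 − T) = -6.8 − T → 5·T = -220.8 − (-6.8) = -214.
T = -214/5 = -42.8 dBFS.

-42.8 dBFS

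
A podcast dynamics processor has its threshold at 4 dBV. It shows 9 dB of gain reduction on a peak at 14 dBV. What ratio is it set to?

10:1

Input overshoot = 14 − 4 = 10 dB.
Output overshoot = 10 − 9 = 1 dB.
Ratio = input overshoot / output overshoot = 10 / 1 = 10.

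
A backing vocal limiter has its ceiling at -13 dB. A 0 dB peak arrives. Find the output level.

A brickwall limiter is an ∞:1 compressor: any input above the ceiling is clamped to -13 dB.

-13 dB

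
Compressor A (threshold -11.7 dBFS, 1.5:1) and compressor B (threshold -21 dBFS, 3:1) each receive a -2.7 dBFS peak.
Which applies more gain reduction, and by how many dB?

A: 9 dB over, compressed to 6 dB over, so 3 dB of GR.
B: 18.3 dB over, compressed to 6.1 dB over, so 12.2 dB of GR.
B reduces 9.2 dB more.

B, by 9.2 dB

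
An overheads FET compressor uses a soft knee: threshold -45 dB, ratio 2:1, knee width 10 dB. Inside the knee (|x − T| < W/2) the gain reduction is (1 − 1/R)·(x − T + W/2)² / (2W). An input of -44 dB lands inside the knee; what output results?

-44.9 dB

x − T + W/2 = -44 − (-45) + 5 = 6.
GR = (1 − 1/2) × 6² / 20 = 0.5 × 36 / 20 = 0.9 dB.
Output = -44 − 0.9 = -44.9 dB.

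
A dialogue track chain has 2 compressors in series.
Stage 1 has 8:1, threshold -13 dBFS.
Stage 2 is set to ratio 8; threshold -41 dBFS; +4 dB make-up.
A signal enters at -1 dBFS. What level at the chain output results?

-33.3125 dBFS

Stage 1: -1 dBFS is 12 dB over -13 dBFS; at 8:1 that becomes 1.5 dB over, giving -11.5 dBFS.
Stage 2: overshoot 29.5 dB → 29.5/8 = 3.6875 dB → -37.3125 dBFS; +4 dB make-up → -33.3125 dBFS.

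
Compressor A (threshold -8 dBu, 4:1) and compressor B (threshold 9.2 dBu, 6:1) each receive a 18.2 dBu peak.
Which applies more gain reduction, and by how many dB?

A: GR = 26.2 − 26.2/4 = 19.65 dB.
B: GR = 9 − 9/6 = 7.5 dB.
A reduces 12.15 dB more.

A, by 12.15 dB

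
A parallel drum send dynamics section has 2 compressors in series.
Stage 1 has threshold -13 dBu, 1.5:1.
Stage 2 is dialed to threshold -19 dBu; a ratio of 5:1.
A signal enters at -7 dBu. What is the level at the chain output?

Stage 1: overshoot 6 dB → 6/1.5 = 4 dB → -9 dBu.
Stage 2: overshoot 10 dB → 10/5 = 2 dB → -17 dBu.

-17 dBu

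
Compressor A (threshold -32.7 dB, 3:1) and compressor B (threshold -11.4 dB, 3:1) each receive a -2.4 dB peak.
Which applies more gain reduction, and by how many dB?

A, by 14.2 dB

A: overshoot 30.3 dB → output overshoot 10.1 dB → GR 20.2 dB.
B: overshoot 9 dB → output overshoot 3 dB → GR 6 dB.
Difference: 14.2 dB in favour of A.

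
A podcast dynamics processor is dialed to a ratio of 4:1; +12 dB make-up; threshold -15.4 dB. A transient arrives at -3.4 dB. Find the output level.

-0.4 dB

Overshoot: -3.4 − (-15.4) = 12 dB.
The 12 dB excess becomes 3 dB after 4:1 reduction.
Output = -15.4 + 3 = -12.4 dB; make-up adds 12 dB, giving -0.4 dB.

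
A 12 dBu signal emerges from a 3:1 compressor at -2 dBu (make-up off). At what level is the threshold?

-9 dBu

Let T be the threshold. Output overshoot = (input overshoot)/R, so -2 − T = (12 − T)/3.
3·(-2 − T) = 12 − T → 2·T = -6 − 12 = -18.
T = -18/2 = -9 dBu.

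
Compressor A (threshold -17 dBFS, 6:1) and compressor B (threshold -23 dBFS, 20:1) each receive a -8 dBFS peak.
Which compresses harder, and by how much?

A: GR = 9 − 9/6 = 7.5 dB.
B: GR = 15 − 15/20 = 14.25 dB.
B applies 6.75 dB more gain reduction.

B, by 6.75 dB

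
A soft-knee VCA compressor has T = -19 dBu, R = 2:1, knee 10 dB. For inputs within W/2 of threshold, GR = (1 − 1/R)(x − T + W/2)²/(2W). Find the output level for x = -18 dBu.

x − T + W/2 = -18 − (-19) + 5 = 6.
GR = (1 − 1/2) × 6² / 20 = 0.5 × 36 / 20 = 0.9 dB.
Output = -18 − 0.9 = -18.9 dBu.

-18.9 dBu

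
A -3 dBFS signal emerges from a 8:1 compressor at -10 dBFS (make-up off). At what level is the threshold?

-11 dBFS

Input is 8 dB above T (since output overshoot × R = input overshoot: (-10 − T)·8 = -3 − T gives T = -11 dBFS).
Check: -11 + (-3 − (-11))/8 = -11 + 1 = -10 dBFS. ✓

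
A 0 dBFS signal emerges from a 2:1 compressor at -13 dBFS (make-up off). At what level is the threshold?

-26 dBFS

Input is 26 dB above T (since output overshoot × R = input overshoot: (-13 − T)·2 = 0 − T gives T = -26 dBFS).
Check: -26 + (0 − (-26))/2 = -26 + 13 = -13 dBFS. ✓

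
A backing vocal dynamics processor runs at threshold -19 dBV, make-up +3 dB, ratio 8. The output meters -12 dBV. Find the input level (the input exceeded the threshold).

13 dBV

Remove make-up: -12 − 3 = -15 dBV.
Post-compression overshoot = -15 − (-19) = 4 dB.
Before 8:1 compression the overshoot was 4 × 8 = 32 dB, so input = -19 + 32 = 13 dBV.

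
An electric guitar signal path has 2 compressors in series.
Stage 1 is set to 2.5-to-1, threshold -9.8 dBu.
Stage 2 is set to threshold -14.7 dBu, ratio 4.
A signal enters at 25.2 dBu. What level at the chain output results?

Stage 1: 35 dB above -9.8 dBu, reduced 2.5:1 to 14 dB above → 4.2 dBu.
Stage 2: 4.2 dBu is 18.9 dB over -14.7 dBu; at 4:1 that becomes 4.725 dB over, giving -9.975 dBu.

-9.975 dBu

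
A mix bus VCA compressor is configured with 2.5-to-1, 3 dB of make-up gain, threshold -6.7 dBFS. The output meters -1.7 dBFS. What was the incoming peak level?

-1.7 dBFS

Remove make-up: -1.7 − 3 = -4.7 dBFS.
Post-compression overshoot = -4.7 − (-6.7) = 2 dB.
Input overshoot = R × output overshoot = 5 dB → input = -6.7 + 5 = -1.7 dBFS.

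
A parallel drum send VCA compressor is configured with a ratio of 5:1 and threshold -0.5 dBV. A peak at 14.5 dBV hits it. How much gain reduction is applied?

Overshoot = 14.5 − (-0.5) = 15 dB.
After 5:1 compression the overshoot becomes 15/5 = 3 dB.
Gain reduction = 15 − 3 = 12 dB.

12 dB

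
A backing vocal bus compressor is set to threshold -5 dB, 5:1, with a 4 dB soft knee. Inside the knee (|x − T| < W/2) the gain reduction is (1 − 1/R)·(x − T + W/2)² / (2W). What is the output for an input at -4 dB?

x − T + W/2 = -4 − (-5) + 2 = 3.
GR = (1 − 1/5) × 3² / 8 = 0.8 × 9 / 8 = 0.9 dB.
Output = -4 − 0.9 = -4.9 dB.

-4.9 dB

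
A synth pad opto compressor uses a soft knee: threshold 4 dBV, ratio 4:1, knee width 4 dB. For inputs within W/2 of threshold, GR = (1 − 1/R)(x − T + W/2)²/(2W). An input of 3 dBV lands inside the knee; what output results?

x − T + W/2 = 3 − 4 + 2 = 1.
GR = (1 − 1/4) × 1² / 8 = 0.75 × 1 / 8 = 0.09375 dB.
Output = 3 − 0.09375 = 2.90625 dBV.

2.90625 dBV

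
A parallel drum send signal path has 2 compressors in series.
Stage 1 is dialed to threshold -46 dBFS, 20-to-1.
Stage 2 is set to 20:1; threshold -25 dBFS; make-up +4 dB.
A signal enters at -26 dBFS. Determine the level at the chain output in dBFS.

Stage 1: -26 dBFS is 20 dB over -46 dBFS; at 20:1 that becomes 1 dB over, giving -45 dBFS.
Stage 2: -45 dBFS is at or below the -25 dBFS threshold — no compression; make-up brings it to -41 dBFS.

-41 dBFS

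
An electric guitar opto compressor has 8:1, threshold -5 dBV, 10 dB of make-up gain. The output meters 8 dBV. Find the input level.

19 dBV

Remove make-up: 8 − 10 = -2 dBV.
Post-compression overshoot = -2 − (-5) = 3 dB.
Input overshoot = R × output overshoot = 24 dB → input = -5 + 24 = 19 dBV.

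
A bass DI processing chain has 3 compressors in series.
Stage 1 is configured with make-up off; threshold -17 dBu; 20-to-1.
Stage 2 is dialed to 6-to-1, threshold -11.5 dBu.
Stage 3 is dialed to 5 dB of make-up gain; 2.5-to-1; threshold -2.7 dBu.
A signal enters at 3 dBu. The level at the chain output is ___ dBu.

-11 dBu

Stage 1: 20 dB above -17 dBu, reduced 20:1 to 1 dB above → -16 dBu.
Stage 2: -16 dBu ≤ -11.5 dBu, so stage 2 doesn't engage; output -16 dBu.
Stage 3: below threshold (-16 ≤ -2.7); passes unchanged; make-up brings it to -11 dBu.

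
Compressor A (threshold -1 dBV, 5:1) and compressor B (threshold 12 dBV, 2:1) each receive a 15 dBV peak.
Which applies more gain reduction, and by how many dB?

A: GR = 16 − 16/5 = 12.8 dB.
B: GR = 3 − 3/2 = 1.5 dB.
Difference: 11.3 dB in favour of A.

A, by 11.3 dB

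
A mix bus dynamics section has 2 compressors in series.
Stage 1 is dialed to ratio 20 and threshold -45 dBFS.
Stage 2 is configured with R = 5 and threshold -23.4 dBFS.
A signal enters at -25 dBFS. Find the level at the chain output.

-44 dBFS

Stage 1: -25 dBFS is 20 dB over -45 dBFS; at 20:1 that becomes 1 dB over, giving -44 dBFS.
Stage 2: -44 dBFS ≤ -23.4 dBFS, so stage 2 doesn't engage; output -44 dBFS.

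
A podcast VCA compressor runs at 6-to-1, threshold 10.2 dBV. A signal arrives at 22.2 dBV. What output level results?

12.2 dBV

Overshoot: 22.2 − 10.2 = 12 dB.
The 12 dB excess becomes 2 dB after 6:1 reduction.
That puts the output at 12.2 dBV.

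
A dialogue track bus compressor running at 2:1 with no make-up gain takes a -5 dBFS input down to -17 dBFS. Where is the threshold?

Let T be the threshold. Output overshoot = (input overshoot)/R, so -17 − T = (-5 − T)/2.
2·(-17 − T) = -5 − T → 1·T = -34 − (-5) = -29.
T = -29/1 = -29 dBFS.

-29 dBFS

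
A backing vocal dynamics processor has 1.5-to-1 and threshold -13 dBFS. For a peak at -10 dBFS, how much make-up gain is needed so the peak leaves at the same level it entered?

1 dB

The peak compresses to -13 + 3/1.5 = -11 dBFS.
To reach -10 dBFS requires -10 − (-11) = 1 dB of make-up.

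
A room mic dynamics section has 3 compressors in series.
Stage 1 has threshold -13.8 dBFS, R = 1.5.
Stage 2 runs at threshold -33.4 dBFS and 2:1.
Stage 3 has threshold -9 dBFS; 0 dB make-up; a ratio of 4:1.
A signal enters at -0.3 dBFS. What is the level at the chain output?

Stage 1: -0.3 dBFS is 13.5 dB over -13.8 dBFS; at 1.5:1 that becomes 9 dB over, giving -4.8 dBFS.
Stage 2: 28.6 dB above -33.4 dBFS, reduced 2:1 to 14.3 dB above → -19.1 dBFS.
Stage 3: below threshold (-19.1 ≤ -9); passes unchanged; output -19.1 dBFS.

-19.1 dBFS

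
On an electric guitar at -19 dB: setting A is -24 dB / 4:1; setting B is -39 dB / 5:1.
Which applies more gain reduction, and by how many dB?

B, by 12.25 dB

A: GR = 5 − 5/4 = 3.75 dB.
B: GR = 20 − 20/5 = 16 dB.
Difference: 12.25 dB in favour of B.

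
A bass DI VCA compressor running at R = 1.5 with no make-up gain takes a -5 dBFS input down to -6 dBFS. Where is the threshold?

Input is 3 dB above T (since output overshoot × R = input overshoot: (-6 − T)·1.5 = -5 − T gives T = -8 dBFS).
Check: -8 + (-5 − (-8))/1.5 = -8 + 2 = -6 dBFS. ✓

-8 dBFS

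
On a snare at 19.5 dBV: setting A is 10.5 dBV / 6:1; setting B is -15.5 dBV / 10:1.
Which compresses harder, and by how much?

A: GR = 9 − 9/6 = 7.5 dB.
B: GR = 35 − 35/10 = 31.5 dB.
Difference: 24 dB in favour of B.

B, by 24 dB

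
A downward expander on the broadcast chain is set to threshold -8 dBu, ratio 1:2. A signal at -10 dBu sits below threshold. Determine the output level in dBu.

The input is 2 dB below the -8 dBu threshold.
A 1:2 expander multiplies undershoot by 2: 2 × 2 = 4 dB below threshold.
Output = -8 − 4 = -12 dBu.

-12 dBu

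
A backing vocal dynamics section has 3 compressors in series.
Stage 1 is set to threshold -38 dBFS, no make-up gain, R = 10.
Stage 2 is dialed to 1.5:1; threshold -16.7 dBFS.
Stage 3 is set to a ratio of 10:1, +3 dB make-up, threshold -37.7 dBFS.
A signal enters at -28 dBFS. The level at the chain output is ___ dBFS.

-34.63 dBFS

Stage 1: overshoot 10 dB → 10/10 = 1 dB → -37 dBFS.
Stage 2: below threshold (-37 ≤ -16.7); passes unchanged; output -37 dBFS.
Stage 3: -37 dBFS is 0.7 dB over -37.7 dBFS; at 10:1 that becomes 0.07 dB over, giving -37.63 dBFS; +3 dB make-up → -34.63 dBFS.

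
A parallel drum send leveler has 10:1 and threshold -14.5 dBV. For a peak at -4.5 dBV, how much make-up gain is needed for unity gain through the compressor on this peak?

9 dB

Without make-up, output = threshold + overshoot/10 = -14.5 + 1 = -13.5 dBV.
Gap to target: 9 dB.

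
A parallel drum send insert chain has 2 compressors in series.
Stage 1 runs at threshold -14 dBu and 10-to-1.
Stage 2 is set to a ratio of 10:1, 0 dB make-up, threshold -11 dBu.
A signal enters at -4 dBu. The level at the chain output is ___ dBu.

-13 dBu

Stage 1: -4 dBu is 10 dB over -14 dBu; at 10:1 that becomes 1 dB over, giving -13 dBu.
Stage 2: -13 dBu ≤ -11 dBu, so stage 2 doesn't engage; output -13 dBu.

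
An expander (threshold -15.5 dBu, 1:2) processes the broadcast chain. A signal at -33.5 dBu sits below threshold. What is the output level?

-51.5 dBu

Undershoot = (-15.5) − (-33.5) = 18 dB.
At 1:2, that expands to 36 dB under threshold.
Output = -15.5 − 36 = -51.5 dBu.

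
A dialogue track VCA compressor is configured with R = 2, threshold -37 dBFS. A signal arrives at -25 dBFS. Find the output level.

-31 dBFS

-25 dBFS sits 12 dB over threshold.
2:1 compression reduces that to 12/2 = 6 dB over.
Output = -37 + 6 = -31 dBFS.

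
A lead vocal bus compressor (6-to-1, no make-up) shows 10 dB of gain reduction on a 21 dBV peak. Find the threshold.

Input is 12 dB above T (since output overshoot × R = input overshoot: (11 − T)·6 = 21 − T gives T = 9 dBV).
Check: 9 + (21 − 9)/6 = 9 + 2 = 11 dBV. ✓

9 dBV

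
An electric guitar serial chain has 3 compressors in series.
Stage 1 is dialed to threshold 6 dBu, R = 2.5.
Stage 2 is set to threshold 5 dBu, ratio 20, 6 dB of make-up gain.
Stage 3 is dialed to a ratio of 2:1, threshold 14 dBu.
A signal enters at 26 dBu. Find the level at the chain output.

11.45 dBu

Stage 1: overshoot 20 dB → 20/2.5 = 8 dB → 14 dBu.
Stage 2: overshoot 9 dB → 9/20 = 0.45 dB → 5.45 dBu; +6 dB make-up → 11.45 dBu.
Stage 3: 11.45 dBu ≤ 14 dBu, so stage 3 doesn't engage; output 11.45 dBu.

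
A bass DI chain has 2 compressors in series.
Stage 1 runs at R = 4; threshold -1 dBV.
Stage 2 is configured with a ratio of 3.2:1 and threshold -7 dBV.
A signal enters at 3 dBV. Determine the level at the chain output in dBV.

Stage 1: 3 dBV is 4 dB over -1 dBV; at 4:1 that becomes 1 dB over, giving 0 dBV.
Stage 2: overshoot 7 dB → 7/3.2 = 2.1875 dB → -4.8125 dBV.

-4.8125 dBV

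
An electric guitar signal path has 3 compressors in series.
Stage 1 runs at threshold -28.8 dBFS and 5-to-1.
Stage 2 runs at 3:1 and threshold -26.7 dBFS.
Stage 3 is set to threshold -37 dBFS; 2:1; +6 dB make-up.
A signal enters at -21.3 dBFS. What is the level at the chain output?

-26.15 dBFS

Stage 1: -21.3 dBFS is 7.5 dB over -28.8 dBFS; at 5:1 that becomes 1.5 dB over, giving -27.3 dBFS.
Stage 2: -27.3 dBFS ≤ -26.7 dBFS, so stage 2 doesn't engage; output -27.3 dBFS.
Stage 3: 9.7 dB above -37 dBFS, reduced 2:1 to 4.85 dB above → -32.15 dBFS; +6 dB make-up → -26.15 dBFS.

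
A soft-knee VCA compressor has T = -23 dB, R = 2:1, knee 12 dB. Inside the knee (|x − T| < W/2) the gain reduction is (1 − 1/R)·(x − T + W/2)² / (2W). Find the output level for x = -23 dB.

-23.75 dB

x − T + W/2 = -23 − (-23) + 6 = 6.
GR = (1 − 1/2) × 6² / 24 = 0.5 × 36 / 24 = 0.75 dB.
Output = -23 − 0.75 = -23.75 dB.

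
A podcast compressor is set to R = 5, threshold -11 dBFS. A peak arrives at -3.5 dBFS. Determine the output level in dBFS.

-9.5 dBFS

-3.5 dBFS sits 7.5 dB over threshold.
5:1 compression reduces that to 7.5/5 = 1.5 dB over.
Output = -11 + 1.5 = -9.5 dBFS.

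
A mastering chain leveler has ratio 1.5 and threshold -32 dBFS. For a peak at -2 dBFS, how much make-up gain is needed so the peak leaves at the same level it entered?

Overshoot 30 dB → 30/1.5 = 20 dB after compression, so the compressed level is -32 + 20 = -12 dBFS.
Make-up = target − compressed = -2 − (-12) = 10 dB.

10 dB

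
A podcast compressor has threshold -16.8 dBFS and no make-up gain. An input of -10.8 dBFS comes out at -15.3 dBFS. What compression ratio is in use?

Input overshoot = -10.8 − (-16.8) = 6 dB; output overshoot = -15.3 − (-16.8) = 1.5 dB.
Ratio = 6 / 1.5 = 4.

4:1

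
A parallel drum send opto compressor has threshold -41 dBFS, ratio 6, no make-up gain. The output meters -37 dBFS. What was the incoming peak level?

-17 dBFS

That's 4 dB above the -41 dBFS threshold.
Before 6:1 compression the overshoot was 4 × 6 = 24 dB, so input = -41 + 24 = -17 dBFS.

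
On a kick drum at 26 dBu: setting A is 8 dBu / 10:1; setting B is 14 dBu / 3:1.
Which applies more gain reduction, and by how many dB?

A, by 8.2 dB

A: GR = 18 − 18/10 = 16.2 dB.
B: GR = 12 − 12/3 = 8 dB.
A applies 8.2 dB more gain reduction.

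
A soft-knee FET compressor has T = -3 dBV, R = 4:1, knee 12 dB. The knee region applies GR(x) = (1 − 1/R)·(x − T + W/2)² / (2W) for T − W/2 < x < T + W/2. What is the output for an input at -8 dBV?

-8.03125 dBV

x − T + W/2 = -8 − (-3) + 6 = 1.
GR = (1 − 1/4) × 1² / 24 = 0.75 × 1 / 24 = 0.03125 dB.
Output = -8 − 0.03125 = -8.03125 dBV.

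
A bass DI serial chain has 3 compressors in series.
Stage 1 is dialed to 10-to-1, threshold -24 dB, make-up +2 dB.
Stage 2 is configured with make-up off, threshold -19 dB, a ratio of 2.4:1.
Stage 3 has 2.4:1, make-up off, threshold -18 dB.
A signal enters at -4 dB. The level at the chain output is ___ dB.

Stage 1: -4 dB is 20 dB over -24 dB; at 10:1 that becomes 2 dB over, giving -22 dB; +2 dB make-up → -20 dB.
Stage 2: below threshold (-20 ≤ -19); passes unchanged; output -20 dB.
Stage 3: -20 dB is at or below the -18 dB threshold — no compression; output -20 dB.

-20 dB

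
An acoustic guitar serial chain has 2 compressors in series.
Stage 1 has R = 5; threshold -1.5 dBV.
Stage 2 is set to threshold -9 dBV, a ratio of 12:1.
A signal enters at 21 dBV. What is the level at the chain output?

-8 dBV

Stage 1: 22.5 dB above -1.5 dBV, reduced 5:1 to 4.5 dB above → 3 dBV.
Stage 2: 3 dBV is 12 dB over -9 dBV; at 12:1 that becomes 1 dB over, giving -8 dBV.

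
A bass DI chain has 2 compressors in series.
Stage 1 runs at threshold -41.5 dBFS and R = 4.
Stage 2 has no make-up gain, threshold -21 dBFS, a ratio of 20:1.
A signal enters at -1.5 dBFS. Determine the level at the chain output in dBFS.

Stage 1: -1.5 dBFS is 40 dB over -41.5 dBFS; at 4:1 that becomes 10 dB over, giving -31.5 dBFS.
Stage 2: below threshold (-31.5 ≤ -21); passes unchanged; output -31.5 dBFS.

-31.5 dBFS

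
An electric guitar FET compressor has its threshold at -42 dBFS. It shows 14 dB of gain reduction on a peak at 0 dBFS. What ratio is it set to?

1.5:1

Input overshoot = 0 − (-42) = 42 dB.
Output overshoot = 42 − 14 = 28 dB.
Ratio = input overshoot / output overshoot = 42 / 28 = 1.5.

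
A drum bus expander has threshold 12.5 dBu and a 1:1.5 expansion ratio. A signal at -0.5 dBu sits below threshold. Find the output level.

-7 dBu

Below threshold, a 1:1.5 expander applies gain = (1.5−1)×(T − x) of attenuation.
(1.5−1) × 13 = 6.5 dB, so output = -0.5 − 6.5 = -7 dBu.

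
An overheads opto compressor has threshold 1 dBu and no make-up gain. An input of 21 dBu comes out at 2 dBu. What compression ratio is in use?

20:1

Input overshoot = 21 − 1 = 20 dB; output overshoot = 2 − 1 = 1 dB.
Ratio = 20 / 1 = 20.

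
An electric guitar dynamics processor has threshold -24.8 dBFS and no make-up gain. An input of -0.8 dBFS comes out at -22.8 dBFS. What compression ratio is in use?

Input overshoot = -0.8 − (-24.8) = 24 dB; output overshoot = -22.8 − (-24.8) = 2 dB.
Ratio = 24 / 2 = 12.

12:1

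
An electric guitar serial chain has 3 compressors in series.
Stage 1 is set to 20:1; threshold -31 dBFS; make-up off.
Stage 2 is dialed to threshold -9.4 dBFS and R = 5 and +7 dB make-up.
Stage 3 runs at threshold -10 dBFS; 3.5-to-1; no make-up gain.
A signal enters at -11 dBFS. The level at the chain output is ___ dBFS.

Stage 1: overshoot 20 dB → 20/20 = 1 dB → -30 dBFS.
Stage 2: below threshold (-30 ≤ -9.4); passes unchanged; make-up brings it to -23 dBFS.
Stage 3: below threshold (-23 ≤ -10); passes unchanged; output -23 dBFS.

-23 dBFS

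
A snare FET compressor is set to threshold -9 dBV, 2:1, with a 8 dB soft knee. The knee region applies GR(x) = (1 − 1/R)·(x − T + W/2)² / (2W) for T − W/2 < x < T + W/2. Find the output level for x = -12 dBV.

x − T + W/2 = -12 − (-9) + 4 = 1.
GR = (1 − 1/2) × 1² / 16 = 0.5 × 1 / 16 = 0.03125 dB.
Output = -12 − 0.03125 = -12.03125 dBV.

-12.03125 dBV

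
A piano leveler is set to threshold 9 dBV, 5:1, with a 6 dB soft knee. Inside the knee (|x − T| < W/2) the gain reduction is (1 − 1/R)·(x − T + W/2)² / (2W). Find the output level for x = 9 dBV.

8.4 dBV

x − T + W/2 = 9 − 9 + 3 = 3.
GR = (1 − 1/5) × 3² / 12 = 0.8 × 9 / 12 = 0.6 dB.
Output = 9 − 0.6 = 8.4 dBV.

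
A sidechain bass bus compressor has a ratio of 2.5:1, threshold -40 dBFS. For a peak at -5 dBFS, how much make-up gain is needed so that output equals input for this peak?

The peak compresses to -40 + 35/2.5 = -26 dBFS.
To reach -5 dBFS requires -5 − (-26) = 21 dB of make-up.

21 dB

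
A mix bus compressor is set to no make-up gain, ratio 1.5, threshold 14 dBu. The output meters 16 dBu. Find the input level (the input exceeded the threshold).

Post-compression overshoot = 16 − 14 = 2 dB.
Input overshoot = R × output overshoot = 3 dB → input = 14 + 3 = 17 dBu.

17 dBu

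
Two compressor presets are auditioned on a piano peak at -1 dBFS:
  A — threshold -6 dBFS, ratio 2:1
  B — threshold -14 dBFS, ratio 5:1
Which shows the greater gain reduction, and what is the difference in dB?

A: 5 dB over, compressed to 2.5 dB over, so 2.5 dB of GR.
B: 13 dB over, compressed to 2.6 dB over, so 10.4 dB of GR.
B applies 7.9 dB more gain reduction.

B, by 7.9 dB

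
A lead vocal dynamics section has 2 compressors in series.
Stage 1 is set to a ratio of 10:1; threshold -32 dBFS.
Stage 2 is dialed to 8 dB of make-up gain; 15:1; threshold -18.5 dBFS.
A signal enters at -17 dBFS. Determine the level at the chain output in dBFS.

Stage 1: 15 dB above -32 dBFS, reduced 10:1 to 1.5 dB above → -30.5 dBFS.
Stage 2: -30.5 dBFS ≤ -18.5 dBFS, so stage 2 doesn't engage; make-up brings it to -22.5 dBFS.

-22.5 dBFS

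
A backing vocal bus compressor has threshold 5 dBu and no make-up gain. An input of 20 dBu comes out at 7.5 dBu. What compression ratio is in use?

Input overshoot = 20 − 5 = 15 dB; output overshoot = 7.5 − 5 = 2.5 dB.
Ratio = 15 / 2.5 = 6.

6:1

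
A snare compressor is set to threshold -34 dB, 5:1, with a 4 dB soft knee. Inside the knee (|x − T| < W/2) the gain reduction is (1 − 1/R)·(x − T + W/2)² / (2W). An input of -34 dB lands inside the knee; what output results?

x − T + W/2 = -34 − (-34) + 2 = 2.
GR = (1 − 1/5) × 2² / 8 = 0.8 × 4 / 8 = 0.4 dB.
Output = -34 − 0.4 = -34.4 dB.

-34.4 dB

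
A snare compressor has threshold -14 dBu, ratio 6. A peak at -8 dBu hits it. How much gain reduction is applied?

The signal is 6 dB above threshold.
At 6:1, output sits 6/6 = 1 dB above threshold.
GR = overshoot in − overshoot out = 6 − 1 = 5 dB.

5 dB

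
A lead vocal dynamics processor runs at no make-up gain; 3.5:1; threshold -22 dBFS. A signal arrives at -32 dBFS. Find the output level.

-32 dBFS

-32 dBFS is 10 dB below the -22 dBFS threshold, so no gain reduction is applied.
Output = input = -32 dBFS.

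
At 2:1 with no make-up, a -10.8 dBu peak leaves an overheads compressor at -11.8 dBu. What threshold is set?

-12.8 dBu

Gain reduction = -10.8 − (-11.8) = 1 dB; output overshoot = GR / (R − 1) = 1 / 1 = 1 dB.
Threshold = output − output overshoot = -11.8 − 1 = -12.8 dBu.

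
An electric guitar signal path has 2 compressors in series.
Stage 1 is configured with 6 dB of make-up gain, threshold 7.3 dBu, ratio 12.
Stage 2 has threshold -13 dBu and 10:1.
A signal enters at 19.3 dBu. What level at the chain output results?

Stage 1: 19.3 dBu is 12 dB over 7.3 dBu; at 12:1 that becomes 1 dB over, giving 8.3 dBu; +6 dB make-up → 14.3 dBu.
Stage 2: 14.3 dBu is 27.3 dB over -13 dBu; at 10:1 that becomes 2.73 dB over, giving -10.27 dBu.

-10.27 dBu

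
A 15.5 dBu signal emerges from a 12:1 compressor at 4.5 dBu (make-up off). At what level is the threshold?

Let T be the threshold. Output overshoot = (input overshoot)/R, so 4.5 − T = (15.5 − T)/12.
12·(4.5 − T) = 15.5 − T → 11·T = 54 − 15.5 = 38.5.
T = 38.5/11 = 3.5 dBu.

3.5 dBu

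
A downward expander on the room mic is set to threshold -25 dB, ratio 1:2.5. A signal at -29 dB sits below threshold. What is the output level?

Undershoot = (-25) − (-29) = 4 dB.
At 1:2.5, that expands to 10 dB under threshold.
Output = -25 − 10 = -35 dB.

-35 dB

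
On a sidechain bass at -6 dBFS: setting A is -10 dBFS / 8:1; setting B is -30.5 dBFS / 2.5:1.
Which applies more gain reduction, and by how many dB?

B, by 11.2 dB

A: GR = 4 − 4/8 = 3.5 dB.
B: GR = 24.5 − 24.5/2.5 = 14.7 dB.
B reduces 11.2 dB more.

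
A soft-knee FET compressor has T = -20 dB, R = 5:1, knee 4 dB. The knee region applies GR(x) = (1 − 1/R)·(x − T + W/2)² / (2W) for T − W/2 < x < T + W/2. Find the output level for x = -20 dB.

x − T + W/2 = -20 − (-20) + 2 = 2.
GR = (1 − 1/5) × 2² / 8 = 0.8 × 4 / 8 = 0.4 dB.
Output = -20 − 0.4 = -20.4 dB.

-20.4 dB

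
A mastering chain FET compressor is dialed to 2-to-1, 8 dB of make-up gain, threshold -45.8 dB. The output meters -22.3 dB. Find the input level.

Stripping the +8 dB make-up gives -30.3 dB at the gain stage.
That's 15.5 dB above the -45.8 dB threshold.
Undo the ratio: input overshoot = 15.5 × 2 = 31 dB, giving input = -14.8 dB.

-14.8 dB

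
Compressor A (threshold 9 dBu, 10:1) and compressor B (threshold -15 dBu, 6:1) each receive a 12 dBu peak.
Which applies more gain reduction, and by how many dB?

A: GR = 3 − 3/10 = 2.7 dB.
B: GR = 27 − 27/6 = 22.5 dB.
B reduces 19.8 dB more.

B, by 19.8 dB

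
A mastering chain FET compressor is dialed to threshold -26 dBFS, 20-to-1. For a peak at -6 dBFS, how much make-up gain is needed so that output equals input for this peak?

Overshoot 20 dB → 20/20 = 1 dB after compression, so the compressed level is -26 + 1 = -25 dBFS.
Make-up = target − compressed = -6 − (-25) = 19 dB.

19 dB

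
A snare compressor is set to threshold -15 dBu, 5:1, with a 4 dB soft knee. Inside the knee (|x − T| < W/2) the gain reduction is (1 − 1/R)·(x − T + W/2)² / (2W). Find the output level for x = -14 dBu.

x − T + W/2 = -14 − (-15) + 2 = 3.
GR = (1 − 1/5) × 3² / 8 = 0.8 × 9 / 8 = 0.9 dB.
Output = -14 − 0.9 = -14.9 dBu.

-14.9 dBu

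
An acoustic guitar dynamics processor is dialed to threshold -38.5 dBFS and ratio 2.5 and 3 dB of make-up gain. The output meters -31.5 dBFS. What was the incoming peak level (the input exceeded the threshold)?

Before make-up, the level was -31.5 − 3 = -34.5 dBFS.
Post-compression overshoot = -34.5 − (-38.5) = 4 dB.
Before 2.5:1 compression the overshoot was 4 × 2.5 = 10 dB, so input = -38.5 + 10 = -28.5 dBFS.

-28.5 dBFS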